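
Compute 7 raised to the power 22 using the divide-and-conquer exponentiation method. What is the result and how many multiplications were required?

Computing 7^22 by squaring (build up from 7^1; each line after the first costs one multiplication):

7^1 = 7
7^2 = (7^1)^2 = 7^2 = 49
7^4 = (7^2)^2 = 49^2 = 2401
7^5 = 7 * 7^4 = 7 * 2401 = 16807
7^10 = (7^5)^2 = 16807^2 = 282475249
7^11 = 7 * 7^10 = 7 * 282475249 = 1977326743
7^22 = (7^11)^2 = 1977326743^2 = 3909821048582988049

Result: 3909821048582988049
Multiplications needed: 6 (6 lines after 7^1)

7^22 = 3909821048582988049. Using exponentiation by squaring, this requires 6 multiplications. The key idea: if the exponent is even, square the half-power; if odd, multiply by the base once.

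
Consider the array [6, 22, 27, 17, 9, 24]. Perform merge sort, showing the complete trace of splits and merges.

Merge sort trace:

Split: [6, 22, 27, 17, 9, 24] -> [6, 22, 27] and [17, 9, 24]
  Split: [6, 22, 27] -> [6] and [22, 27]
    Split: [22, 27] -> [22] and [27]
    Merge: [22] + [27] -> [22, 27]
  Merge: [6] + [22, 27] -> [6, 22, 27]
  Split: [17, 9, 24] -> [17] and [9, 24]
    Split: [9, 24] -> [9] and [24]
    Merge: [9] + [24] -> [9, 24]
  Merge: [17] + [9, 24] -> [9, 17, 24]
Merge: [6, 22, 27] + [9, 17, 24] -> [6, 9, 17, 22, 24, 27]

Final sorted array: [6, 9, 17, 22, 24, 27]

The merge sort proceeds by recursively splitting the array and merging sorted halves.
After all merges, the sorted array is [6, 9, 17, 22, 24, 27].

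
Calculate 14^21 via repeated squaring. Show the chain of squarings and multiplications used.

Computing 14^21 by squaring (build up from 14^1; each line after the first costs one multiplication):

14^1 = 14
14^2 = (14^1)^2 = 14^2 = 196
14^4 = (14^2)^2 = 196^2 = 38416
14^5 = 14 * 14^4 = 14 * 38416 = 537824
14^10 = (14^5)^2 = 537824^2 = 289254654976
14^20 = (14^10)^2 = 289254654976^2 = 83668255425284801560576
14^21 = 14 * 14^20 = 14 * 83668255425284801560576 = 1171355575953987221848064

Result: 1171355575953987221848064
Multiplications needed: 6 (6 lines after 14^1)

14^21 = 1171355575953987221848064. Using exponentiation by squaring, this requires 6 multiplications. The key idea: if the exponent is even, square the half-power; if odd, multiply by the base once.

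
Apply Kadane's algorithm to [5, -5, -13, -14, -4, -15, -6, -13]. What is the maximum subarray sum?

Using Kadane's algorithm on [5, -5, -13, -14, -4, -15, -6, -13]:

Scanning through the array:
Position 1 (value -5): max_ending_here = 0, max_so_far = 5
Position 2 (value -13): max_ending_here = -13, max_so_far = 5
Position 3 (value -14): max_ending_here = -14, max_so_far = 5
Position 4 (value -4): max_ending_here = -4, max_so_far = 5
Position 5 (value -15): max_ending_here = -15, max_so_far = 5
Position 6 (value -6): max_ending_here = -6, max_so_far = 5
Position 7 (value -13): max_ending_here = -13, max_so_far = 5

Maximum subarray: [5]
Maximum sum: 5

The maximum subarray is [5] with sum 5. This subarray runs from index 0 to index 0.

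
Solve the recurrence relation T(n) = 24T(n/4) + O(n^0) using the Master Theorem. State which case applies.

Master Theorem for T(n) = 24T(n/4) + O(n^0):

a = 24, b = 4, c = 0
log_b(a) = log_4(24) = 2.2925

Case 1: c = 0 < log_4(24) = 2.2925
T(n) = O(n^(log_4 24))

For T(n) = 24T(n/4) + O(n^0): log_4(24) = 2.2925. This is Case 1 of the Master Theorem (c < log_b(a), work dominated by leaves), giving O(n^(log_4 24)).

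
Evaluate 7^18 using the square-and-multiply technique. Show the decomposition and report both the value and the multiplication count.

Computing 7^18 by squaring (build up from 7^1; each line after the first costs one multiplication):

7^1 = 7
7^2 = (7^1)^2 = 7^2 = 49
7^4 = (7^2)^2 = 49^2 = 2401
7^8 = (7^4)^2 = 2401^2 = 5764801
7^9 = 7 * 7^8 = 7 * 5764801 = 40353607
7^18 = (7^9)^2 = 40353607^2 = 1628413597910449

Result: 1628413597910449
Multiplications needed: 5 (5 lines after 7^1)

7^18 = 1628413597910449. Using exponentiation by squaring, this requires 5 multiplications. The key idea: if the exponent is even, square the half-power; if odd, multiply by the base once.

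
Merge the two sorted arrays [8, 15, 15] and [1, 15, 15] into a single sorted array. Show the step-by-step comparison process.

Merging process:

Compare 8 vs 1: take 1 from right. Merged: [1]
Compare 8 vs 15: take 8 from left. Merged: [1, 8]
Compare 15 vs 15: take 15 from left. Merged: [1, 8, 15]
Compare 15 vs 15: take 15 from left. Merged: [1, 8, 15, 15]
Append remaining from right: [15, 15]. Merged: [1, 8, 15, 15, 15, 15]

Final merged array: [1, 8, 15, 15, 15, 15]
Total comparisons: 4

The merged array is [1, 8, 15, 15, 15, 15], requiring 4 comparisons. The merge step runs in O(n) time where n is the total number of elements.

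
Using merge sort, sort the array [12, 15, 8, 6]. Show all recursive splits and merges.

Merge sort trace:

Split: [12, 15, 8, 6] -> [12, 15] and [8, 6]
  Split: [12, 15] -> [12] and [15]
  Merge: [12] + [15] -> [12, 15]
  Split: [8, 6] -> [8] and [6]
  Merge: [8] + [6] -> [6, 8]
Merge: [12, 15] + [6, 8] -> [6, 8, 12, 15]

Final sorted array: [6, 8, 12, 15]

The merge sort proceeds by recursively splitting the array and merging sorted halves.
After all merges, the sorted array is [6, 8, 12, 15].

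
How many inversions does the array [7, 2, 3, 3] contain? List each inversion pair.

Finding inversions in [7, 2, 3, 3]:

(0, 1): arr[0]=7 > arr[1]=2
(0, 2): arr[0]=7 > arr[2]=3
(0, 3): arr[0]=7 > arr[3]=3

Total inversions: 3

The array has 3 inversion(s): (0,1), (0,2), (0,3). Each pair (i,j) satisfies i < j and arr[i] > arr[j].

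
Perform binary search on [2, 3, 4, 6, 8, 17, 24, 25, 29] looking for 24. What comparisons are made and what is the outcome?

Binary search for 24 in [2, 3, 4, 6, 8, 17, 24, 25, 29]:

lo=0, hi=8, mid=4, arr[mid]=8 -> 8 < 24, search right half
lo=5, hi=8, mid=6, arr[mid]=24 -> Found target at index 6!

Binary search finds 24 at index 6 after 2 comparisons. The search repeatedly halves the search space by comparing with the middle element.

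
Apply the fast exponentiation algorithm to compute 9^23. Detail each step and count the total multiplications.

Computing 9^23 by squaring (build up from 9^1; each line after the first costs one multiplication):

9^1 = 9
9^2 = (9^1)^2 = 9^2 = 81
9^4 = (9^2)^2 = 81^2 = 6561
9^5 = 9 * 9^4 = 9 * 6561 = 59049
9^10 = (9^5)^2 = 59049^2 = 3486784401
9^11 = 9 * 9^10 = 9 * 3486784401 = 31381059609
9^22 = (9^11)^2 = 31381059609^2 = 984770902183611232881
9^23 = 9 * 9^22 = 9 * 984770902183611232881 = 8862938119652501095929

Result: 8862938119652501095929
Multiplications needed: 7 (7 lines after 9^1)

9^23 = 8862938119652501095929. Using exponentiation by squaring, this requires 7 multiplications. The key idea: if the exponent is even, square the half-power; if odd, multiply by the base once.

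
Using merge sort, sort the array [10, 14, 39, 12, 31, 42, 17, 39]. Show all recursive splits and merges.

Merge sort trace:

Split: [10, 14, 39, 12, 31, 42, 17, 39] -> [10, 14, 39, 12] and [31, 42, 17, 39]
  Split: [10, 14, 39, 12] -> [10, 14] and [39, 12]
    Split: [10, 14] -> [10] and [14]
    Merge: [10] + [14] -> [10, 14]
    Split: [39, 12] -> [39] and [12]
    Merge: [39] + [12] -> [12, 39]
  Merge: [10, 14] + [12, 39] -> [10, 12, 14, 39]
  Split: [31, 42, 17, 39] -> [31, 42] and [17, 39]
    Split: [31, 42] -> [31] and [42]
    Merge: [31] + [42] -> [31, 42]
    Split: [17, 39] -> [17] and [39]
    Merge: [17] + [39] -> [17, 39]
  Merge: [31, 42] + [17, 39] -> [17, 31, 39, 42]
Merge: [10, 12, 14, 39] + [17, 31, 39, 42] -> [10, 12, 14, 17, 31, 39, 39, 42]

Final sorted array: [10, 12, 14, 17, 31, 39, 39, 42]

The merge sort proceeds by recursively splitting the array and merging sorted halves.
After all merges, the sorted array is [10, 12, 14, 17, 31, 39, 39, 42].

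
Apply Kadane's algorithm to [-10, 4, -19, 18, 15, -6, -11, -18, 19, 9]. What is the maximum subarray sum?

Using Kadane's algorithm on [-10, 4, -19, 18, 15, -6, -11, -18, 19, 9]:

Scanning through the array:
Position 1 (value 4): max_ending_here = 4, max_so_far = 4
Position 2 (value -19): max_ending_here = -15, max_so_far = 4
Position 3 (value 18): max_ending_here = 18, max_so_far = 18
Position 4 (value 15): max_ending_here = 33, max_so_far = 33
Position 5 (value -6): max_ending_here = 27, max_so_far = 33
Position 6 (value -11): max_ending_here = 16, max_so_far = 33
Position 7 (value -18): max_ending_here = -2, max_so_far = 33
Position 8 (value 19): max_ending_here = 19, max_so_far = 33
Position 9 (value 9): max_ending_here = 28, max_so_far = 33

Maximum subarray: [18, 15]
Maximum sum: 33

The maximum subarray is [18, 15] with sum 33. This subarray runs from index 3 to index 4.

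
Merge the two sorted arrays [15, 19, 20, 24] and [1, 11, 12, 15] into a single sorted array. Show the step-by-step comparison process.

Merging process:

Compare 15 vs 1: take 1 from right. Merged: [1]
Compare 15 vs 11: take 11 from right. Merged: [1, 11]
Compare 15 vs 12: take 12 from right. Merged: [1, 11, 12]
Compare 15 vs 15: take 15 from left. Merged: [1, 11, 12, 15]
Compare 19 vs 15: take 15 from right. Merged: [1, 11, 12, 15, 15]
Append remaining from left: [19, 20, 24]. Merged: [1, 11, 12, 15, 15, 19, 20, 24]

Final merged array: [1, 11, 12, 15, 15, 19, 20, 24]
Total comparisons: 5

The merged array is [1, 11, 12, 15, 15, 19, 20, 24], requiring 5 comparisons. The merge step runs in O(n) time where n is the total number of elements.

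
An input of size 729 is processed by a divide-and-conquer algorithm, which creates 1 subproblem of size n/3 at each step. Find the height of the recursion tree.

For divide and conquer with division factor 3:

Problem sizes at each level:
Level 0: 729
Level 1: 243
Level 2: 81
Level 3: 27
Level 4: 9
Level 5: 3
Level 6: 1

The root is level 0 and the size-1 base case is level 6 (the tree spans levels 0 through 6, i.e. 7 levels counting the root), so the depth is the number of divisions: log_3(729) = 6

The recursion tree depth is log_3(729) = 6. At each level, the problem size is divided by 3, so it takes 6 divisions to reduce to a base case of size 1. The algorithm makes 1 recursive call at each level.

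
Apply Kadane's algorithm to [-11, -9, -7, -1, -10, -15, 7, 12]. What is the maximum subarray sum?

Using Kadane's algorithm on [-11, -9, -7, -1, -10, -15, 7, 12]:

Scanning through the array:
Position 1 (value -9): max_ending_here = -9, max_so_far = -9
Position 2 (value -7): max_ending_here = -7, max_so_far = -7
Position 3 (value -1): max_ending_here = -1, max_so_far = -1
Position 4 (value -10): max_ending_here = -10, max_so_far = -1
Position 5 (value -15): max_ending_here = -15, max_so_far = -1
Position 6 (value 7): max_ending_here = 7, max_so_far = 7
Position 7 (value 12): max_ending_here = 19, max_so_far = 19

Maximum subarray: [7, 12]
Maximum sum: 19

The maximum subarray is [7, 12] with sum 19. This subarray runs from index 6 to index 7.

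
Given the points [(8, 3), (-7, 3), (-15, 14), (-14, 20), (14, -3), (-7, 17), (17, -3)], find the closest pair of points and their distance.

Computing all pairwise distances among 7 points:

d((8, 3), (-7, 3)) = 15.0
d((8, 3), (-15, 14)) = 25.4951
d((8, 3), (-14, 20)) = 27.8029
d((8, 3), (14, -3)) = 8.4853
d((8, 3), (-7, 17)) = 20.5183
d((8, 3), (17, -3)) = 10.8167
d((-7, 3), (-15, 14)) = 13.6015
d((-7, 3), (-14, 20)) = 18.3848
d((-7, 3), (14, -3)) = 21.8403
d((-7, 3), (-7, 17)) = 14.0
d((-7, 3), (17, -3)) = 24.7386
d((-15, 14), (-14, 20)) = 6.0828
d((-15, 14), (14, -3)) = 33.6155
d((-15, 14), (-7, 17)) = 8.544
d((-15, 14), (17, -3)) = 36.2353
d((-14, 20), (14, -3)) = 36.2353
d((-14, 20), (-7, 17)) = 7.6158
d((-14, 20), (17, -3)) = 38.6005
d((14, -3), (-7, 17)) = 29.0
d((14, -3), (17, -3)) = 3.0 <-- minimum
d((-7, 17), (17, -3)) = 31.241

Closest pair: (14, -3) and (17, -3) with distance 3.0

The closest pair is (14, -3) and (17, -3) with Euclidean distance 3.0. For 7 points, brute-force pairwise comparison is shown above. For large n, the divide-and-conquer algorithm (sort by x, recurse on halves, check the dividing strip) achieves O(n log n).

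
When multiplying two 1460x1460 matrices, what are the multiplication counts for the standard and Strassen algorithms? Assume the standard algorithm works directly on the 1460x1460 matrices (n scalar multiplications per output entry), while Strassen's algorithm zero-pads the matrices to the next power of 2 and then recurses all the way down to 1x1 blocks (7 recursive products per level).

Matrix multiplication for 1460x1460 matrices:

Strassen's algorithm requires power-of-2 dimensions. Pad 1460x1460 to 2048x2048 (next power of 2).

Standard algorithm: 1460^3 = 3112136000 multiplications
Strassen's algorithm: 7^(log2(2048)) = 7^11 = 1977326743 multiplications
Savings: 3112136000 - 1977326743 = 1134809257 multiplications

Standard: 3112136000 multiplications (1460^3). Strassen: 1977326743 multiplications (7^11, after padding to 2048x2048). Strassen reduces 8 recursive multiplications to 7 at each level.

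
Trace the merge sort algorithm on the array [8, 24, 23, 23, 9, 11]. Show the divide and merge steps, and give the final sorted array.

Merge sort trace:

Split: [8, 24, 23, 23, 9, 11] -> [8, 24, 23] and [23, 9, 11]
  Split: [8, 24, 23] -> [8] and [24, 23]
    Split: [24, 23] -> [24] and [23]
    Merge: [24] + [23] -> [23, 24]
  Merge: [8] + [23, 24] -> [8, 23, 24]
  Split: [23, 9, 11] -> [23] and [9, 11]
    Split: [9, 11] -> [9] and [11]
    Merge: [9] + [11] -> [9, 11]
  Merge: [23] + [9, 11] -> [9, 11, 23]
Merge: [8, 23, 24] + [9, 11, 23] -> [8, 9, 11, 23, 23, 24]

Final sorted array: [8, 9, 11, 23, 23, 24]

The merge sort proceeds by recursively splitting the array and merging sorted halves.
After all merges, the sorted array is [8, 9, 11, 23, 23, 24].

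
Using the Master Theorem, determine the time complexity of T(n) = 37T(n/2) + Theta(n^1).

Master Theorem for T(n) = 37T(n/2) + O(n^1):

a = 37, b = 2, c = 1
log_b(a) = log_2(37) = 5.2095

Case 1: c = 1 < log_2(37) = 5.2095
T(n) = O(n^(log_2 37))

For T(n) = 37T(n/2) + O(n^1): log_2(37) = 5.2095. This is Case 1 of the Master Theorem (c < log_b(a), work dominated by leaves), giving O(n^(log_2 37)).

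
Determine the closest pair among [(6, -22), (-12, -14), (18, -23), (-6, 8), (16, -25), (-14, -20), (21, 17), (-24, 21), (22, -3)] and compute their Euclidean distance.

Computing all pairwise distances among 9 points:

d((6, -22), (-12, -14)) = 19.6977
d((6, -22), (18, -23)) = 12.0416
d((6, -22), (-6, 8)) = 32.311
d((6, -22), (16, -25)) = 10.4403
d((6, -22), (-14, -20)) = 20.0998
d((6, -22), (21, 17)) = 41.7852
d((6, -22), (-24, 21)) = 52.4309
d((6, -22), (22, -3)) = 24.8395
d((-12, -14), (18, -23)) = 31.3209
d((-12, -14), (-6, 8)) = 22.8035
d((-12, -14), (16, -25)) = 30.0832
d((-12, -14), (-14, -20)) = 6.3246
d((-12, -14), (21, 17)) = 45.2769
d((-12, -14), (-24, 21)) = 37.0
d((-12, -14), (22, -3)) = 35.7351
d((18, -23), (-6, 8)) = 39.2046
d((18, -23), (16, -25)) = 2.8284 <-- minimum
d((18, -23), (-14, -20)) = 32.1403
d((18, -23), (21, 17)) = 40.1123
d((18, -23), (-24, 21)) = 60.8276
d((18, -23), (22, -3)) = 20.3961
d((-6, 8), (16, -25)) = 39.6611
d((-6, 8), (-14, -20)) = 29.1204
d((-6, 8), (21, 17)) = 28.4605
d((-6, 8), (-24, 21)) = 22.2036
d((-6, 8), (22, -3)) = 30.0832
d((16, -25), (-14, -20)) = 30.4138
d((16, -25), (21, 17)) = 42.2966
d((16, -25), (-24, 21)) = 60.959
d((16, -25), (22, -3)) = 22.8035
d((-14, -20), (21, 17)) = 50.9313
d((-14, -20), (-24, 21)) = 42.2019
d((-14, -20), (22, -3)) = 39.8121
d((21, 17), (-24, 21)) = 45.1774
d((21, 17), (22, -3)) = 20.025
d((-24, 21), (22, -3)) = 51.8845

Closest pair: (18, -23) and (16, -25) with distance 2.8284

The closest pair is (18, -23) and (16, -25) with Euclidean distance 2.8284. For 9 points, brute-force pairwise comparison is shown above. For large n, the divide-and-conquer algorithm (sort by x, recurse on halves, check the dividing strip) achieves O(n log n).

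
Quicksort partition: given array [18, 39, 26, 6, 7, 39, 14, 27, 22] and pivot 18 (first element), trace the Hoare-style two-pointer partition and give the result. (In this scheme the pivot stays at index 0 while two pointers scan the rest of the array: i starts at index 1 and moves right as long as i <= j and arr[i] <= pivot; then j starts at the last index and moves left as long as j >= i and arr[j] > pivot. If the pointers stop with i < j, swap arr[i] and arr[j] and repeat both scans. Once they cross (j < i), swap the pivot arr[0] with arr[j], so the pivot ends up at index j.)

Hoare-style two-pointer partition with pivot = 18:

Initial array: [18, 39, 26, 6, 7, 39, 14, 27, 22]

Pointers start at i = 1, j = 8.
i stops at index 1 (arr[1]=39 > 18), j stops at index 6 (arr[6]=14 <= 18): swap arr[1] and arr[6], array becomes [18, 14, 26, 6, 7, 39, 39, 27, 22]
i stops at index 2 (arr[2]=26 > 18), j stops at index 4 (arr[4]=7 <= 18): swap arr[2] and arr[4], array becomes [18, 14, 7, 6, 26, 39, 39, 27, 22]
i ends at 4, j ends at 3: the pointers have crossed (j < i), so scanning stops.

Swap pivot arr[0] with arr[3] to place pivot at position 3: [6, 14, 7, 18, 26, 39, 39, 27, 22]
Pivot position: 3

After partitioning with pivot 18, the array becomes [6, 14, 7, 18, 26, 39, 39, 27, 22]. The pivot is placed at index 3. All elements to the left of the pivot are <= 18, and all elements to the right are > 18.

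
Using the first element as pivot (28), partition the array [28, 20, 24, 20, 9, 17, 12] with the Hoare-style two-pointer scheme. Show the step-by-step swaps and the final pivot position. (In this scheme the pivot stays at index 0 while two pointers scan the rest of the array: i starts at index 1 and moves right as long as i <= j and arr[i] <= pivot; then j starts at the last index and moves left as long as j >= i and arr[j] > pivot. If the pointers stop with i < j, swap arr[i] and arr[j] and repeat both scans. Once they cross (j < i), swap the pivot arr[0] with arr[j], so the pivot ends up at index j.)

Hoare-style two-pointer partition with pivot = 28:

Initial array: [28, 20, 24, 20, 9, 17, 12]

Pointers start at i = 1, j = 6.
i ends at 7, j ends at 6: the pointers have crossed (j < i), so scanning stops.

Swap pivot arr[0] with arr[6] to place pivot at position 6: [12, 20, 24, 20, 9, 17, 28]
Pivot position: 6

After partitioning with pivot 28, the array becomes [12, 20, 24, 20, 9, 17, 28]. The pivot is placed at index 6. All elements to the left of the pivot are <= 28, and all elements to the right are > 28.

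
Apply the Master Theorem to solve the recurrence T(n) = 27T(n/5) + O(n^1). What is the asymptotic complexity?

Master Theorem for T(n) = 27T(n/5) + O(n^1):

a = 27, b = 5, c = 1
log_b(a) = log_5(27) = 2.0478

Case 1: c = 1 < log_5(27) = 2.0478
T(n) = O(n^(log_5 27))

For T(n) = 27T(n/5) + O(n^1): log_5(27) = 2.0478. This is Case 1 of the Master Theorem (c < log_b(a), work dominated by leaves), giving O(n^(log_5 27)).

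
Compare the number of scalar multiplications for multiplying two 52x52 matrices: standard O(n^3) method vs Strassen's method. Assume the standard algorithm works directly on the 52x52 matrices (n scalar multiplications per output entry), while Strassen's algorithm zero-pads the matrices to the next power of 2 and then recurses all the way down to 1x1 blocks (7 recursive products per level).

Matrix multiplication for 52x52 matrices:

Strassen's algorithm requires power-of-2 dimensions. Pad 52x52 to 64x64 (next power of 2).

Standard algorithm: 52^3 = 140608 multiplications
Strassen's algorithm: 7^(log2(64)) = 7^6 = 117649 multiplications
Savings: 140608 - 117649 = 22959 multiplications

Standard: 140608 multiplications (52^3). Strassen: 117649 multiplications (7^6, after padding to 64x64). Strassen reduces 8 recursive multiplications to 7 at each level.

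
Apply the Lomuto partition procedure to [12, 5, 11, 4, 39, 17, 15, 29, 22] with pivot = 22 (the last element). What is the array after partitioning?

Lomuto partition with pivot = 22:

Initial array: [12, 5, 11, 4, 39, 17, 15, 29, 22]

arr[0]=12 <= 22: swap with position 0, array becomes [12, 5, 11, 4, 39, 17, 15, 29, 22]
arr[1]=5 <= 22: swap with position 1, array becomes [12, 5, 11, 4, 39, 17, 15, 29, 22]
arr[2]=11 <= 22: swap with position 2, array becomes [12, 5, 11, 4, 39, 17, 15, 29, 22]
arr[3]=4 <= 22: swap with position 3, array becomes [12, 5, 11, 4, 39, 17, 15, 29, 22]
arr[4]=39 > 22: no swap
arr[5]=17 <= 22: swap with position 4, array becomes [12, 5, 11, 4, 17, 39, 15, 29, 22]
arr[6]=15 <= 22: swap with position 5, array becomes [12, 5, 11, 4, 17, 15, 39, 29, 22]
arr[7]=29 > 22: no swap

Place pivot at position 6: [12, 5, 11, 4, 17, 15, 22, 29, 39]
Pivot position: 6

After partitioning with pivot 22, the array becomes [12, 5, 11, 4, 17, 15, 22, 29, 39]. The pivot is placed at index 6. All elements to the left of the pivot are <= 22, and all elements to the right are > 22.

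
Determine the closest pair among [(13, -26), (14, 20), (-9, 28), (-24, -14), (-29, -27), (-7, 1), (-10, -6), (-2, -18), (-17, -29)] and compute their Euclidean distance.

Computing all pairwise distances among 9 points:

d((13, -26), (14, 20)) = 46.0109
d((13, -26), (-9, 28)) = 58.3095
d((13, -26), (-24, -14)) = 38.8973
d((13, -26), (-29, -27)) = 42.0119
d((13, -26), (-7, 1)) = 33.6006
d((13, -26), (-10, -6)) = 30.4795
d((13, -26), (-2, -18)) = 17.0
d((13, -26), (-17, -29)) = 30.1496
d((14, 20), (-9, 28)) = 24.3516
d((14, 20), (-24, -14)) = 50.9902
d((14, 20), (-29, -27)) = 63.7024
d((14, 20), (-7, 1)) = 28.3196
d((14, 20), (-10, -6)) = 35.3836
d((14, 20), (-2, -18)) = 41.2311
d((14, 20), (-17, -29)) = 57.9828
d((-9, 28), (-24, -14)) = 44.5982
d((-9, 28), (-29, -27)) = 58.5235
d((-9, 28), (-7, 1)) = 27.074
d((-9, 28), (-10, -6)) = 34.0147
d((-9, 28), (-2, -18)) = 46.5296
d((-9, 28), (-17, -29)) = 57.5587
d((-24, -14), (-29, -27)) = 13.9284
d((-24, -14), (-7, 1)) = 22.6716
d((-24, -14), (-10, -6)) = 16.1245
d((-24, -14), (-2, -18)) = 22.3607
d((-24, -14), (-17, -29)) = 16.5529
d((-29, -27), (-7, 1)) = 35.609
d((-29, -27), (-10, -6)) = 28.3196
d((-29, -27), (-2, -18)) = 28.4605
d((-29, -27), (-17, -29)) = 12.1655
d((-7, 1), (-10, -6)) = 7.6158 <-- minimum
d((-7, 1), (-2, -18)) = 19.6469
d((-7, 1), (-17, -29)) = 31.6228
d((-10, -6), (-2, -18)) = 14.4222
d((-10, -6), (-17, -29)) = 24.0416
d((-2, -18), (-17, -29)) = 18.6011

Closest pair: (-7, 1) and (-10, -6) with distance 7.6158

The closest pair is (-7, 1) and (-10, -6) with Euclidean distance 7.6158. For 9 points, brute-force pairwise comparison is shown above. For large n, the divide-and-conquer algorithm (sort by x, recurse on halves, check the dividing strip) achieves O(n log n).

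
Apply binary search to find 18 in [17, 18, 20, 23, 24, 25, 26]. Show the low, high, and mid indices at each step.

Binary search for 18 in [17, 18, 20, 23, 24, 25, 26]:

lo=0, hi=6, mid=3, arr[mid]=23 -> 23 > 18, search left half
lo=0, hi=2, mid=1, arr[mid]=18 -> Found target at index 1!

Binary search finds 18 at index 1 after 2 comparisons. The search repeatedly halves the search space by comparing with the middle element.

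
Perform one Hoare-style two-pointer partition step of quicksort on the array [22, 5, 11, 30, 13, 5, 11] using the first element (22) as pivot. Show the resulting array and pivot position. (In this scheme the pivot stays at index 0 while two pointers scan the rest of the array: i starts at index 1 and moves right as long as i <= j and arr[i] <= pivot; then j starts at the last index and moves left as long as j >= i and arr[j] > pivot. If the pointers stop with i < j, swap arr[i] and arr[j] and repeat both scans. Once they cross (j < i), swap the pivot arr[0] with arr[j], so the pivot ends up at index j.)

Hoare-style two-pointer partition with pivot = 22:

Initial array: [22, 5, 11, 30, 13, 5, 11]

Pointers start at i = 1, j = 6.
i stops at index 3 (arr[3]=30 > 22), j stops at index 6 (arr[6]=11 <= 22): swap arr[3] and arr[6], array becomes [22, 5, 11, 11, 13, 5, 30]
i ends at 6, j ends at 5: the pointers have crossed (j < i), so scanning stops.

Swap pivot arr[0] with arr[5] to place pivot at position 5: [5, 5, 11, 11, 13, 22, 30]
Pivot position: 5

After partitioning with pivot 22, the array becomes [5, 5, 11, 11, 13, 22, 30]. The pivot is placed at index 5. All elements to the left of the pivot are <= 22, and all elements to the right are > 22.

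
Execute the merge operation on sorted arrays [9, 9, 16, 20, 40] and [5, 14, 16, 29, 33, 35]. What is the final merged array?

Merging process:

Compare 9 vs 5: take 5 from right. Merged: [5]
Compare 9 vs 14: take 9 from left. Merged: [5, 9]
Compare 9 vs 14: take 9 from left. Merged: [5, 9, 9]
Compare 16 vs 14: take 14 from right. Merged: [5, 9, 9, 14]
Compare 16 vs 16: take 16 from left. Merged: [5, 9, 9, 14, 16]
Compare 20 vs 16: take 16 from right. Merged: [5, 9, 9, 14, 16, 16]
Compare 20 vs 29: take 20 from left. Merged: [5, 9, 9, 14, 16, 16, 20]
Compare 40 vs 29: take 29 from right. Merged: [5, 9, 9, 14, 16, 16, 20, 29]
Compare 40 vs 33: take 33 from right. Merged: [5, 9, 9, 14, 16, 16, 20, 29, 33]
Compare 40 vs 35: take 35 from right. Merged: [5, 9, 9, 14, 16, 16, 20, 29, 33, 35]
Append remaining from left: [40]. Merged: [5, 9, 9, 14, 16, 16, 20, 29, 33, 35, 40]

Final merged array: [5, 9, 9, 14, 16, 16, 20, 29, 33, 35, 40]
Total comparisons: 10

The merged array is [5, 9, 9, 14, 16, 16, 20, 29, 33, 35, 40], requiring 10 comparisons. The merge step runs in O(n) time where n is the total number of elements.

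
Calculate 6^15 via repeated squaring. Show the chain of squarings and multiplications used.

Computing 6^15 by squaring (build up from 6^1; each line after the first costs one multiplication):

6^1 = 6
6^2 = (6^1)^2 = 6^2 = 36
6^3 = 6 * 6^2 = 6 * 36 = 216
6^6 = (6^3)^2 = 216^2 = 46656
6^7 = 6 * 6^6 = 6 * 46656 = 279936
6^14 = (6^7)^2 = 279936^2 = 78364164096
6^15 = 6 * 6^14 = 6 * 78364164096 = 470184984576

Result: 470184984576
Multiplications needed: 6 (6 lines after 6^1)

6^15 = 470184984576. Using exponentiation by squaring, this requires 6 multiplications. The key idea: if the exponent is even, square the half-power; if odd, multiply by the base once.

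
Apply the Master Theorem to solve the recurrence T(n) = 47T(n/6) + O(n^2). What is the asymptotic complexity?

Master Theorem for T(n) = 47T(n/6) + O(n^2):

a = 47, b = 6, c = 2
log_b(a) = log_6(47) = 2.1488

Case 1: c = 2 < log_6(47) = 2.1488
T(n) = O(n^(log_6 47))

For T(n) = 47T(n/6) + O(n^2): log_6(47) = 2.1488. This is Case 1 of the Master Theorem (c < log_b(a), work dominated by leaves), giving O(n^(log_6 47)).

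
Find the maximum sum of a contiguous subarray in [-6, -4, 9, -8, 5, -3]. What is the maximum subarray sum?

Using Kadane's algorithm on [-6, -4, 9, -8, 5, -3]:

Scanning through the array:
Position 1 (value -4): max_ending_here = -4, max_so_far = -4
Position 2 (value 9): max_ending_here = 9, max_so_far = 9
Position 3 (value -8): max_ending_here = 1, max_so_far = 9
Position 4 (value 5): max_ending_here = 6, max_so_far = 9
Position 5 (value -3): max_ending_here = 3, max_so_far = 9

Maximum subarray: [9]
Maximum sum: 9

The maximum subarray is [9] with sum 9. This subarray runs from index 2 to index 2.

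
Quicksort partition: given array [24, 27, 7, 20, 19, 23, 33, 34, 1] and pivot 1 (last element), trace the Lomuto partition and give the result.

Lomuto partition with pivot = 1:

Initial array: [24, 27, 7, 20, 19, 23, 33, 34, 1]

arr[0]=24 > 1: no swap
arr[1]=27 > 1: no swap
arr[2]=7 > 1: no swap
arr[3]=20 > 1: no swap
arr[4]=19 > 1: no swap
arr[5]=23 > 1: no swap
arr[6]=33 > 1: no swap
arr[7]=34 > 1: no swap

Place pivot at position 0: [1, 27, 7, 20, 19, 23, 33, 34, 24]
Pivot position: 0

After partitioning with pivot 1, the array becomes [1, 27, 7, 20, 19, 23, 33, 34, 24]. The pivot is placed at index 0. All elements to the left of the pivot are <= 1, and all elements to the right are > 1.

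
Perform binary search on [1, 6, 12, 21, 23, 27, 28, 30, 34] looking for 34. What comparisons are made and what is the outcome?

Binary search for 34 in [1, 6, 12, 21, 23, 27, 28, 30, 34]:

lo=0, hi=8, mid=4, arr[mid]=23 -> 23 < 34, search right half
lo=5, hi=8, mid=6, arr[mid]=28 -> 28 < 34, search right half
lo=7, hi=8, mid=7, arr[mid]=30 -> 30 < 34, search right half
lo=8, hi=8, mid=8, arr[mid]=34 -> Found target at index 8!

Binary search finds 34 at index 8 after 4 comparisons. The search repeatedly halves the search space by comparing with the middle element.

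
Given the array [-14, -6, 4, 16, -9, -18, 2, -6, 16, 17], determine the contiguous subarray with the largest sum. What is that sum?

Using Kadane's algorithm on [-14, -6, 4, 16, -9, -18, 2, -6, 16, 17]:

Scanning through the array:
Position 1 (value -6): max_ending_here = -6, max_so_far = -6
Position 2 (value 4): max_ending_here = 4, max_so_far = 4
Position 3 (value 16): max_ending_here = 20, max_so_far = 20
Position 4 (value -9): max_ending_here = 11, max_so_far = 20
Position 5 (value -18): max_ending_here = -7, max_so_far = 20
Position 6 (value 2): max_ending_here = 2, max_so_far = 20
Position 7 (value -6): max_ending_here = -4, max_so_far = 20
Position 8 (value 16): max_ending_here = 16, max_so_far = 20
Position 9 (value 17): max_ending_here = 33, max_so_far = 33

Maximum subarray: [16, 17]
Maximum sum: 33

The maximum subarray is [16, 17] with sum 33. This subarray runs from index 8 to index 9.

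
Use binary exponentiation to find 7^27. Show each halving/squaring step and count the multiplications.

Computing 7^27 by squaring (build up from 7^1; each line after the first costs one multiplication):

7^1 = 7
7^2 = (7^1)^2 = 7^2 = 49
7^3 = 7 * 7^2 = 7 * 49 = 343
7^6 = (7^3)^2 = 343^2 = 117649
7^12 = (7^6)^2 = 117649^2 = 13841287201
7^13 = 7 * 7^12 = 7 * 13841287201 = 96889010407
7^26 = (7^13)^2 = 96889010407^2 = 9387480337647754305649
7^27 = 7 * 7^26 = 7 * 9387480337647754305649 = 65712362363534280139543

Result: 65712362363534280139543
Multiplications needed: 7 (7 lines after 7^1)

7^27 = 65712362363534280139543. Using exponentiation by squaring, this requires 7 multiplications. The key idea: if the exponent is even, square the half-power; if odd, multiply by the base once.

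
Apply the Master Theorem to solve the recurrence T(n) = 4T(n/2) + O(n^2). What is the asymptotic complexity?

Master Theorem for T(n) = 4T(n/2) + O(n^2):

a = 4, b = 2, c = 2
log_b(a) = log_2(4) = 2.0000

Case 2: c = 2 = log_2(4) = 2.0000
T(n) = O(n^2 log n) = O(n^2 log n)

For T(n) = 4T(n/2) + O(n^2): log_2(4) = 2.0000. This is Case 2 of the Master Theorem (c = log_b(a), equal work at all levels), giving O(n^2 log n).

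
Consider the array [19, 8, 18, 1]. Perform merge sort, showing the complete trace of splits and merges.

Merge sort trace:

Split: [19, 8, 18, 1] -> [19, 8] and [18, 1]
  Split: [19, 8] -> [19] and [8]
  Merge: [19] + [8] -> [8, 19]
  Split: [18, 1] -> [18] and [1]
  Merge: [18] + [1] -> [1, 18]
Merge: [8, 19] + [1, 18] -> [1, 8, 18, 19]

Final sorted array: [1, 8, 18, 19]

The merge sort proceeds by recursively splitting the array and merging sorted halves.
After all merges, the sorted array is [1, 8, 18, 19].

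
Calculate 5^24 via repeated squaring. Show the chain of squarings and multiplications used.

Computing 5^24 by squaring (build up from 5^1; each line after the first costs one multiplication):

5^1 = 5
5^2 = (5^1)^2 = 5^2 = 25
5^3 = 5 * 5^2 = 5 * 25 = 125
5^6 = (5^3)^2 = 125^2 = 15625
5^12 = (5^6)^2 = 15625^2 = 244140625
5^24 = (5^12)^2 = 244140625^2 = 59604644775390625

Result: 59604644775390625
Multiplications needed: 5 (5 lines after 5^1)

5^24 = 59604644775390625. Using exponentiation by squaring, this requires 5 multiplications. The key idea: if the exponent is even, square the half-power; if odd, multiply by the base once.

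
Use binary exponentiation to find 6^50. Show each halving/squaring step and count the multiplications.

Computing 6^50 by squaring (build up from 6^1; each line after the first costs one multiplication):

6^1 = 6
6^2 = (6^1)^2 = 6^2 = 36
6^3 = 6 * 6^2 = 6 * 36 = 216
6^6 = (6^3)^2 = 216^2 = 46656
6^12 = (6^6)^2 = 46656^2 = 2176782336
6^24 = (6^12)^2 = 2176782336^2 = 4738381338321616896
6^25 = 6 * 6^24 = 6 * 4738381338321616896 = 28430288029929701376
6^50 = (6^25)^2 = 28430288029929701376^2 = 808281277464764060643139600456536293376

Result: 808281277464764060643139600456536293376
Multiplications needed: 7 (7 lines after 6^1)

6^50 = 808281277464764060643139600456536293376. Using exponentiation by squaring, this requires 7 multiplications. The key idea: if the exponent is even, square the half-power; if odd, multiply by the base once.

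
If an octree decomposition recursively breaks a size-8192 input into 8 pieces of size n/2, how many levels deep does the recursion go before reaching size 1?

For divide and conquer with division factor 2:

Problem sizes at each level:
Level 0: 8192
Level 1: 4096
Level 2: 2048
Level 3: 1024
Level 4: 512
Level 5: 256
Level 6: 128
Level 7: 64
Level 8: 32
Level 9: 16
Level 10: 8
Level 11: 4
Level 12: 2
Level 13: 1

The root is level 0 and the size-1 base case is level 13 (the tree spans levels 0 through 13, i.e. 14 levels counting the root), so the depth is the number of divisions: log_2(8192) = 13

The recursion tree depth is log_2(8192) = 13. At each level, the problem size is divided by 2, so it takes 13 divisions to reduce to a base case of size 1. The algorithm makes 8 recursive calls at each level.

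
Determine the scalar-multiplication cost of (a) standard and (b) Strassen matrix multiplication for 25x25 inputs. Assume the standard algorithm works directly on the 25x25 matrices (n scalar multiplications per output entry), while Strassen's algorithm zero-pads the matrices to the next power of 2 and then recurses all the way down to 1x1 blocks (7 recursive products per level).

Matrix multiplication for 25x25 matrices:

Strassen's algorithm requires power-of-2 dimensions. Pad 25x25 to 32x32 (next power of 2).

Standard algorithm: 25^3 = 15625 multiplications
Strassen's algorithm: 7^(log2(32)) = 7^5 = 16807 multiplications
Difference: 15625 - 16807 = -1182 (Strassen uses MORE here due to padding overhead — for small or just-over-power-of-2 n, padding can outweigh the per-level savings)

Standard: 15625 multiplications (25^3). Strassen: 16807 multiplications (7^5, after padding to 32x32). Strassen reduces 8 recursive multiplications to 7 at each level.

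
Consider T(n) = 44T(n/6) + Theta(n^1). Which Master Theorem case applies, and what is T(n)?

Master Theorem for T(n) = 44T(n/6) + O(n^1):

a = 44, b = 6, c = 1
log_b(a) = log_6(44) = 2.1120

Case 1: c = 1 < log_6(44) = 2.1120
T(n) = O(n^(log_6 44))

For T(n) = 44T(n/6) + O(n^1): log_6(44) = 2.1120. This is Case 1 of the Master Theorem (c < log_b(a), work dominated by leaves), giving O(n^(log_6 44)).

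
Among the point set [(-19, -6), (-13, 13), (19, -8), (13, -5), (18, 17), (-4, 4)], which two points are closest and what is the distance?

Computing all pairwise distances among 6 points:

d((-19, -6), (-13, 13)) = 19.9249
d((-19, -6), (19, -8)) = 38.0526
d((-19, -6), (13, -5)) = 32.0156
d((-19, -6), (18, 17)) = 43.566
d((-19, -6), (-4, 4)) = 18.0278
d((-13, 13), (19, -8)) = 38.2753
d((-13, 13), (13, -5)) = 31.6228
d((-13, 13), (18, 17)) = 31.257
d((-13, 13), (-4, 4)) = 12.7279
d((19, -8), (13, -5)) = 6.7082 <-- minimum
d((19, -8), (18, 17)) = 25.02
d((19, -8), (-4, 4)) = 25.9422
d((13, -5), (18, 17)) = 22.561
d((13, -5), (-4, 4)) = 19.2354
d((18, 17), (-4, 4)) = 25.5539

Closest pair: (19, -8) and (13, -5) with distance 6.7082

The closest pair is (19, -8) and (13, -5) with Euclidean distance 6.7082. For 6 points, brute-force pairwise comparison is shown above. For large n, the divide-and-conquer algorithm (sort by x, recurse on halves, check the dividing strip) achieves O(n log n).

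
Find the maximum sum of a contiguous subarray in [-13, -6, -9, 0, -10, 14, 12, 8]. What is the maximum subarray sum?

Using Kadane's algorithm on [-13, -6, -9, 0, -10, 14, 12, 8]:

Scanning through the array:
Position 1 (value -6): max_ending_here = -6, max_so_far = -6
Position 2 (value -9): max_ending_here = -9, max_so_far = -6
Position 3 (value 0): max_ending_here = 0, max_so_far = 0
Position 4 (value -10): max_ending_here = -10, max_so_far = 0
Position 5 (value 14): max_ending_here = 14, max_so_far = 14
Position 6 (value 12): max_ending_here = 26, max_so_far = 26
Position 7 (value 8): max_ending_here = 34, max_so_far = 34

Maximum subarray: [14, 12, 8]
Maximum sum: 34

The maximum subarray is [14, 12, 8] with sum 34. This subarray runs from index 5 to index 7.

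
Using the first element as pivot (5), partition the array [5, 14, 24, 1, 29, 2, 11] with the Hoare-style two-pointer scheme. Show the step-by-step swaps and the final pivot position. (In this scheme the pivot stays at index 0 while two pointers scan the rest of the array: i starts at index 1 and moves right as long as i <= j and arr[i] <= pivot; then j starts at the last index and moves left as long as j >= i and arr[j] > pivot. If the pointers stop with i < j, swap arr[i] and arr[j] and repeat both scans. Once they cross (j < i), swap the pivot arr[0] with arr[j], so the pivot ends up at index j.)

Hoare-style two-pointer partition with pivot = 5:

Initial array: [5, 14, 24, 1, 29, 2, 11]

Pointers start at i = 1, j = 6.
i stops at index 1 (arr[1]=14 > 5), j stops at index 5 (arr[5]=2 <= 5): swap arr[1] and arr[5], array becomes [5, 2, 24, 1, 29, 14, 11]
i stops at index 2 (arr[2]=24 > 5), j stops at index 3 (arr[3]=1 <= 5): swap arr[2] and arr[3], array becomes [5, 2, 1, 24, 29, 14, 11]
i ends at 3, j ends at 2: the pointers have crossed (j < i), so scanning stops.

Swap pivot arr[0] with arr[2] to place pivot at position 2: [1, 2, 5, 24, 29, 14, 11]
Pivot position: 2

After partitioning with pivot 5, the array becomes [1, 2, 5, 24, 29, 14, 11]. The pivot is placed at index 2. All elements to the left of the pivot are <= 5, and all elements to the right are > 5.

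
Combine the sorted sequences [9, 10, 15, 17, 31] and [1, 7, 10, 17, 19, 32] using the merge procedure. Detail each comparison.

Merging process:

Compare 9 vs 1: take 1 from right. Merged: [1]
Compare 9 vs 7: take 7 from right. Merged: [1, 7]
Compare 9 vs 10: take 9 from left. Merged: [1, 7, 9]
Compare 10 vs 10: take 10 from left. Merged: [1, 7, 9, 10]
Compare 15 vs 10: take 10 from right. Merged: [1, 7, 9, 10, 10]
Compare 15 vs 17: take 15 from left. Merged: [1, 7, 9, 10, 10, 15]
Compare 17 vs 17: take 17 from left. Merged: [1, 7, 9, 10, 10, 15, 17]
Compare 31 vs 17: take 17 from right. Merged: [1, 7, 9, 10, 10, 15, 17, 17]
Compare 31 vs 19: take 19 from right. Merged: [1, 7, 9, 10, 10, 15, 17, 17, 19]
Compare 31 vs 32: take 31 from left. Merged: [1, 7, 9, 10, 10, 15, 17, 17, 19, 31]
Append remaining from right: [32]. Merged: [1, 7, 9, 10, 10, 15, 17, 17, 19, 31, 32]

Final merged array: [1, 7, 9, 10, 10, 15, 17, 17, 19, 31, 32]
Total comparisons: 10

The merged array is [1, 7, 9, 10, 10, 15, 17, 17, 19, 31, 32], requiring 10 comparisons. The merge step runs in O(n) time where n is the total number of elements.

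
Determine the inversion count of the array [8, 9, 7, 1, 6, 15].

Finding inversions in [8, 9, 7, 1, 6, 15]:

(0, 2): arr[0]=8 > arr[2]=7
(0, 3): arr[0]=8 > arr[3]=1
(0, 4): arr[0]=8 > arr[4]=6
(1, 2): arr[1]=9 > arr[2]=7
(1, 3): arr[1]=9 > arr[3]=1
(1, 4): arr[1]=9 > arr[4]=6
(2, 3): arr[2]=7 > arr[3]=1
(2, 4): arr[2]=7 > arr[4]=6

Total inversions: 8

The array has 8 inversion(s): (0,2), (0,3), (0,4), (1,2), (1,3), (1,4), (2,3), (2,4). Each pair (i,j) satisfies i < j and arr[i] > arr[j].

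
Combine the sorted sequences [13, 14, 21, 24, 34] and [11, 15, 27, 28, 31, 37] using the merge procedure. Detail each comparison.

Merging process:

Compare 13 vs 11: take 11 from right. Merged: [11]
Compare 13 vs 15: take 13 from left. Merged: [11, 13]
Compare 14 vs 15: take 14 from left. Merged: [11, 13, 14]
Compare 21 vs 15: take 15 from right. Merged: [11, 13, 14, 15]
Compare 21 vs 27: take 21 from left. Merged: [11, 13, 14, 15, 21]
Compare 24 vs 27: take 24 from left. Merged: [11, 13, 14, 15, 21, 24]
Compare 34 vs 27: take 27 from right. Merged: [11, 13, 14, 15, 21, 24, 27]
Compare 34 vs 28: take 28 from right. Merged: [11, 13, 14, 15, 21, 24, 27, 28]
Compare 34 vs 31: take 31 from right. Merged: [11, 13, 14, 15, 21, 24, 27, 28, 31]
Compare 34 vs 37: take 34 from left. Merged: [11, 13, 14, 15, 21, 24, 27, 28, 31, 34]
Append remaining from right: [37]. Merged: [11, 13, 14, 15, 21, 24, 27, 28, 31, 34, 37]

Final merged array: [11, 13, 14, 15, 21, 24, 27, 28, 31, 34, 37]
Total comparisons: 10

The merged array is [11, 13, 14, 15, 21, 24, 27, 28, 31, 34, 37], requiring 10 comparisons. The merge step runs in O(n) time where n is the total number of elements.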